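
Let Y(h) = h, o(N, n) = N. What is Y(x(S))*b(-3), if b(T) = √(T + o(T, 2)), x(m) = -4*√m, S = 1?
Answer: -4*I*√6 ≈ -9.798*I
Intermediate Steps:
b(T) = √2*√T (b(T) = √(T + T) = √(2*T) = √2*√T)
Y(x(S))*b(-3) = (-4*√1)*(√2*√(-3)) = (-4*1)*(√2*(I*√3)) = -4*I*√6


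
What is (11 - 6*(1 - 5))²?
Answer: 1225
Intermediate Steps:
(11 - 6*(1 - 5))² = (11 - 6*(-4))² = (11 + 24)² = 35² = 1225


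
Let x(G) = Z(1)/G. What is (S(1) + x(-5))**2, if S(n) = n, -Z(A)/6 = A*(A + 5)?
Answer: 1681/25 ≈ 67.240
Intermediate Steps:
Z(A) = -6*A*(5 + A) (Z(A) = -6*A*(A + 5) = -6*A*(5 + A))
x(G) = -36/G (x(G) = (-6*1*(5 + 1))/G = (-6*1*6)/G = -36/G)
(S(1) + x(-5))**2 = (1 - 36/(-5))**2 = (1 - 36*(-1/5))**2 = (1 + 36/5)**2 = (41/5)**2 = 1681/25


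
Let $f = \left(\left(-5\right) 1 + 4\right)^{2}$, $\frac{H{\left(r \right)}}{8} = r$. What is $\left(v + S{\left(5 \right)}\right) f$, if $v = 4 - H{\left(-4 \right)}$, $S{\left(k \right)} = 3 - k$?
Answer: $34$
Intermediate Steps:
$H{\left(r \right)} = 8 r$
$f = 1$ ($f = \left(-5 + 4\right)^{2} = \left(-1\right)^{2} = 1$)
$v = 36$ ($v = 4 - 8 \left(-4\right) = 4 - -32 = 4 + 32 = 36$)
$\left(v + S{\left(5 \right)}\right) f = \left(36 + \left(3 - 5\right)\right) 1 = \left(36 - 2\right) 1 = 34 \cdot 1 = 34$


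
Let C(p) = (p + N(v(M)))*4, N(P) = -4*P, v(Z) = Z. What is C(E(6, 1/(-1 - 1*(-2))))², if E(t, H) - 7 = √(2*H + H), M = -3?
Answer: 5824 + 608*√3 ≈ 6877.1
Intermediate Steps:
E(t, H) = 7 + √3*√H (E(t, H) = 7 + √(2*H + H) = 7 + √(3*H) = 7 + √3*√H)
C(p) = 48 + 4*p (C(p) = (p - 4*(-3))*4 = (p + 12)*4 = (12 + p)*4 = 48 + 4*p)
C(E(6, 1/(-1 - 1*(-2))))² = (48 + 4*(7 + √3*√(1/(-1 - 1*(-2)))))² = (48 + 4*(7 + √3*√(1/(-1 + 2))))² = (48 + 4*(7 + √3*√(1/1)))² = (48 + 4*(7 + √3*√1))² = (48 + 4*(7 + √3*1))² = (48 + 4*(7 + √3))² = (48 + (28 + 4*√3))² = (76 + 4*√3)²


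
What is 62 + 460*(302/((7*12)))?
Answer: 36032/21 ≈ 1715.8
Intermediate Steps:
62 + 460*(302/((7*12))) = 62 + 460*(302/84) = 62 + 460*(302*(1/84)) = 62 + 460*(151/42) = 62 + 34730/21 = 36032/21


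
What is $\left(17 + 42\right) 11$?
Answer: $649$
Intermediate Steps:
$\left(17 + 42\right) 11 = 59 \cdot 11 = 649$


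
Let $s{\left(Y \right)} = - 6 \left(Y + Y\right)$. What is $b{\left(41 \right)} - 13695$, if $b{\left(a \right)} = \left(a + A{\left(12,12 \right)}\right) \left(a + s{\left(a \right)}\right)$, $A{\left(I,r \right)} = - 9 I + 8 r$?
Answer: $-26774$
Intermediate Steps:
$s{\left(Y \right)} = - 12 Y$ ($s{\left(Y \right)} = - 6 \cdot 2 Y = - 12 Y$)
$b{\left(a \right)} = - 11 a \left(-12 + a\right)$ ($b{\left(a \right)} = \left(a + \left(\left(-9\right) 12 + 8 \cdot 12\right)\right) \left(a - 12 a\right) = \left(a + \left(-108 + 96\right)\right) \left(- 11 a\right) = \left(a - 12\right) \left(- 11 a\right) = \left(-12 + a\right) \left(- 11 a\right) = - 11 a \left(-12 + a\right)$)
$b{\left(41 \right)} - 13695 = 11 \cdot 41 \left(12 - 41\right) - 13695 = 11 \cdot 41 \left(-29\right) - 13695 = -13079 - 13695 = -26774$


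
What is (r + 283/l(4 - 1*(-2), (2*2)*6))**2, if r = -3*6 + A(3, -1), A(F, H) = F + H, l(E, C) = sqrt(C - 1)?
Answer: 85977/23 - 9056*sqrt(23)/23 ≈ 1849.8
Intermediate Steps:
l(E, C) = sqrt(-1 + C)
r = -16 (r = -3*6 + (3 - 1) = -18 + 2 = -16)
(r + 283/l(4 - 1*(-2), (2*2)*6))**2 = (-16 + 283/(sqrt(-1 + (2*2)*6)))**2 = (-16 + 283/(sqrt(-1 + 4*6)))**2 = (-16 + 283/(sqrt(-1 + 24)))**2 = (-16 + 283/(sqrt(23)))**2 = (-16 + 283*(sqrt(23)/23))**2 = (-16 + 283*sqrt(23)/23)**2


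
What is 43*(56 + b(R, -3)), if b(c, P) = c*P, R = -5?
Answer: 3053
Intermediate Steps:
b(c, P) = P*c
43*(56 + b(R, -3)) = 43*(56 - 3*(-5)) = 43*(56 + 15) = 43*71 = 3053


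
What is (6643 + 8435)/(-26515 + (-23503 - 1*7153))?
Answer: -5026/19057 ≈ -0.26374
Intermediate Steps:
(6643 + 8435)/(-26515 + (-23503 - 1*7153)) = 15078/(-26515 + (-23503 - 7153)) = 15078/(-26515 - 30656) = 15078/(-57171) = 15078*(-1/57171) = -5026/19057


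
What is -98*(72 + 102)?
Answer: -17052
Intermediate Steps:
-98*(72 + 102) = -98*174 = -17052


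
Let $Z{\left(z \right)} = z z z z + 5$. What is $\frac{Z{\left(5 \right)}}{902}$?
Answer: $\frac{315}{451} \approx 0.69845$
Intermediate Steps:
$Z{\left(z \right)} = 5 + z^{4}$ ($Z{\left(z \right)} = z^{2} z z + 5 = z^{3} z + 5 = z^{4} + 5 = 5 + z^{4}$)
$\frac{Z{\left(5 \right)}}{902} = \frac{5 + 5^{4}}{902} = \left(5 + 625\right) \frac{1}{902} = 630 \cdot \frac{1}{902} = \frac{315}{451}$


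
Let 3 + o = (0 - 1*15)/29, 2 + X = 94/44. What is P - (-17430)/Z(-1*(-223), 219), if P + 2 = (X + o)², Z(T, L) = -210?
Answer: -29946091/407044 ≈ -73.570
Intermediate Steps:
X = 3/22 (X = -2 + 94/44 = -2 + 94*(1/44) = -2 + 47/22 = 3/22 ≈ 0.13636)
o = -102/29 (o = -3 + (0 - 1*15)/29 = -3 + (0 - 15)*(1/29) = -3 - 15*1/29 = -3 - 15/29 = -102/29 ≈ -3.5172)
P = 3838561/407044 (P = -2 + (3/22 - 102/29)² = -2 + (-2157/638)² = -2 + 4652649/407044 = 3838561/407044 ≈ 9.4303)
P - (-17430)/Z(-1*(-223), 219) = 3838561/407044 - (-17430)/(-210) = 3838561/407044 - (-17430)*(-1)/210 = 3838561/407044 - 1*83 = 3838561/407044 - 83 = -29946091/407044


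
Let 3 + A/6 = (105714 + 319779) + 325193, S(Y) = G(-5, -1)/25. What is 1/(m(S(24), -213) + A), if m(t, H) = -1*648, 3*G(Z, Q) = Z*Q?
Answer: 1/4503450 ≈ 2.2205e-7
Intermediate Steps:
G(Z, Q) = Q*Z/3 (G(Z, Q) = (Z*Q)/3 = (Q*Z)/3 = Q*Z/3)
S(Y) = 1/15 (S(Y) = ((⅓)*(-1)*(-5))/25 = (5/3)*(1/25) = 1/15)
m(t, H) = -648
A = 4504098 (A = -18 + 6*((105714 + 319779) + 325193) = -18 + 6*(425493 + 325193) = -18 + 6*750686 = -18 + 4504116 = 4504098)
1/(m(S(24), -213) + A) = 1/(-648 + 4504098) = 1/4503450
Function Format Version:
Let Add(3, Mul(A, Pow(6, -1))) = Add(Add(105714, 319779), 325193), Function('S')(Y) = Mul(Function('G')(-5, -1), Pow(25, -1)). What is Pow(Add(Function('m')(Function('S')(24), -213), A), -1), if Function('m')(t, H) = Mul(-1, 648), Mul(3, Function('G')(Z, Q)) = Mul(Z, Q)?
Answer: Rational(1, 4503450) ≈ 2.2205e-7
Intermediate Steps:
Function('G')(Z, Q) = Mul(Rational(1, 3), Q, Z) (Function('G')(Z, Q) = Mul(Rational(1, 3), Mul(Z, Q)) = Mul(Rational(1, 3), Mul(Q, Z)) = Mul(Rational(1, 3), Q, Z))
Function('S')(Y) = Rational(1, 15) (Function('S')(Y) = Mul(Mul(Rational(1, 3), -1, -5), Pow(25, -1)) = Mul(Rational(5, 3), Rational(1, 25)) = Rational(1, 15))
Function('m')(t, H) = -648
A = 4504098 (A = Add(-18, Mul(6, Add(Add(105714, 319779), 325193))) = Add(-18, Mul(6, Add(425493, 325193))) = Add(-18, Mul(6, 750686)) = Add(-18, 4504116) = 4504098)
Pow(Add(Function('m')(Function('S')(24), -213), A), -1) = Pow(Add(-648, 4504098), -1) = Pow(4503450, -1) = Rational(1, 4503450)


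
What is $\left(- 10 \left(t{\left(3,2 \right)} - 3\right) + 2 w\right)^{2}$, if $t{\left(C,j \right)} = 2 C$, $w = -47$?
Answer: $15376$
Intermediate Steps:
$\left(- 10 \left(t{\left(3,2 \right)} - 3\right) + 2 w\right)^{2} = \left(- 10 \left(2 \cdot 3 - 3\right) + 2 \left(-47\right)\right)^{2} = \left(- 10 \left(6 - 3\right) - 94\right)^{2} = \left(\left(-10\right) 3 - 94\right)^{2} = \left(-30 - 94\right)^{2} = \left(-124\right)^{2} = 15376$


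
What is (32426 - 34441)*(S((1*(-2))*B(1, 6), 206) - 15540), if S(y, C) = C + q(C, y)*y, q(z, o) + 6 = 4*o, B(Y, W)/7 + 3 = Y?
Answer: 24917490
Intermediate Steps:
B(Y, W) = -21 + 7*Y
q(z, o) = -6 + 4*o
S(y, C) = C + y*(-6 + 4*y) (S(y, C) = C + (-6 + 4*y)*y = C + y*(-6 + 4*y))
(32426 - 34441)*(S((1*(-2))*B(1, 6), 206) - 15540) = (32426 - 34441)*((206 + 2*((1*(-2))*(-21 + 7*1))*(-3 + 2*((1*(-2))*(-21 + 7*1)))) - 15540) = -2015*((206 + 2*(-2*(-21 + 7))*(-3 + 2*(-2*(-21 + 7)))) - 15540) = -2015*((206 + 2*(-2*(-14))*(-3 + 2*(-2*(-14)))) - 15540) = -2015*((206 + 2*28*(-3 + 2*28)) - 15540) = -2015*((206 + 2*28*(-3 + 56)) - 15540) = -2015*((206 + 2*28*53) - 15540) = -2015*((206 + 2968) - 15540) = -2015*(3174 - 15540) = -2015*(-12366) = 24917490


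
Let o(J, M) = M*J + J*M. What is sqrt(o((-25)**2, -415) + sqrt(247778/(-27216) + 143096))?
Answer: sqrt(-8235675000 + 21*sqrt(81779312118))/126 ≈ 719.98*I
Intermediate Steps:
o(J, M) = 2*J*M (o(J, M) = J*M + J*M = 2*J*M)
sqrt(o((-25)**2, -415) + sqrt(247778/(-27216) + 143096)) = sqrt(2*(-25)**2*(-415) + sqrt(247778/(-27216) + 143096)) = sqrt(2*625*(-415) + sqrt(247778*(-1/27216) + 143096)) = sqrt(-518750 + sqrt(-123889/13608 + 143096)) = sqrt(-518750 + sqrt(1947126479/13608)) = sqrt(-518750 + sqrt(81779312118)/756)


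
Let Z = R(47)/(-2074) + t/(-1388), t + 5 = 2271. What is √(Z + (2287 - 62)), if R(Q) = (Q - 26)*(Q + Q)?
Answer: 63*√290015120762/719678 ≈ 47.143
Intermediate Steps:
t = 2266 (t = -5 + 2271 = 2266)
R(Q) = 2*Q*(-26 + Q) (R(Q) = (-26 + Q)*(2*Q) = 2*Q*(-26 + Q))
Z = -1859899/719678 (Z = (2*47*(-26 + 47))/(-2074) + 2266/(-1388) = (2*47*21)*(-1/2074) + 2266*(-1/1388) = 1974*(-1/2074) - 1133/694 = -987/1037 - 1133/694 = -1859899/719678 ≈ -2.5844)
√(Z + (2287 - 62)) = √(-1859899/719678 + (2287 - 62)) = √(-1859899/719678 + 2225) = √(1599423651/719678) = 63*√290015120762/719678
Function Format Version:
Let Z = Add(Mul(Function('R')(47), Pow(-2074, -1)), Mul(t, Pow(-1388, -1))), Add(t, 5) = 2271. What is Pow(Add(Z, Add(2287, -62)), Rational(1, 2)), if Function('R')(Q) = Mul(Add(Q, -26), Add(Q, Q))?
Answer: Mul(Rational(63, 719678), Pow(290015120762, Rational(1, 2))) ≈ 47.143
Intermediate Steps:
t = 2266 (t = Add(-5, 2271) = 2266)
Function('R')(Q) = Mul(2, Q, Add(-26, Q)) (Function('R')(Q) = Mul(Add(-26, Q), Mul(2, Q)) = Mul(2, Q, Add(-26, Q)))
Z = Rational(-1859899, 719678) (Z = Add(Mul(Mul(2, 47, Add(-26, 47)), Pow(-2074, -1)), Mul(2266, Pow(-1388, -1))) = Add(Mul(Mul(2, 47, 21), Rational(-1, 2074)), Mul(2266, Rational(-1, 1388))) = Add(Mul(1974, Rational(-1, 2074)), Rational(-1133, 694)) = Add(Rational(-987, 1037), Rational(-1133, 694)) = Rational(-1859899, 719678) ≈ -2.5844)
Pow(Add(Z, Add(2287, -62)), Rational(1, 2)) = Pow(Add(Rational(-1859899, 719678), Add(2287, -62)), Rational(1, 2)) = Pow(Add(Rational(-1859899, 719678), 2225), Rational(1, 2)) = Pow(Rational(1599423651, 719678), Rational(1, 2)) = Mul(Rational(63, 719678), Pow(290015120762, Rational(1, 2)))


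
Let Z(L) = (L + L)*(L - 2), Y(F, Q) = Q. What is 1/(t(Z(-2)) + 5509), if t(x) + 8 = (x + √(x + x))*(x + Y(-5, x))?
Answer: 6013/36123401 - 128*√2/36123401 ≈ 0.00016145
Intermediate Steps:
Z(L) = 2*L*(-2 + L) (Z(L) = (2*L)*(-2 + L) = 2*L*(-2 + L))
t(x) = -8 + 2*x*(x + √2*√x) (t(x) = -8 + (x + √(x + x))*(x + x) = -8 + (x + √(2*x))*(2*x) = -8 + (x + √2*√x)*(2*x) = -8 + 2*x*(x + √2*√x))
1/(t(Z(-2)) + 5509) = 1/((-8 + 2*(2*(-2)*(-2 - 2))² + 2*√2*(2*(-2)*(-2 - 2))^(3/2)) + 5509) = 1/((-8 + 2*(2*(-2)*(-4))² + 2*√2*(2*(-2)*(-4))^(3/2)) + 5509) = 1/((-8 + 2*16² + 2*√2*16^(3/2)) + 5509) = 1/((-8 + 2*256 + 2*√2*64) + 5509) = 1/((-8 + 512 + 128*√2) + 5509) = 1/((504 + 128*√2) + 5509) = 1/(6013 + 128*√2)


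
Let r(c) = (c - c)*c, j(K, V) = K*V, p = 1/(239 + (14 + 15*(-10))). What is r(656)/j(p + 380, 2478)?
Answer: 0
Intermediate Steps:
p = 1/103 (p = 1/(239 + (14 - 150)) = 1/(239 - 136) = 1/103 ≈ 0.0097087)
r(c) = 0 (r(c) = 0*c = 0)
r(656)/j(p + 380, 2478) = 0/(((1/103 + 380)*2478)) = 0/(((39141/103)*2478)) = 0/(96991398/103) = 0*(103/96991398) = 0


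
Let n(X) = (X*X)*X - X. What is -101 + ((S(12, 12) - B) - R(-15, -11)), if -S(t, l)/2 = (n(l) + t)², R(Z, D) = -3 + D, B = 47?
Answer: -5972102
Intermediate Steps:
n(X) = X³ - X (n(X) = X²*X - X = X³ - X)
S(t, l) = -2*(t + l³ - l)² (S(t, l) = -2*((l³ - l) + t)² = -2*(t + l³ - l)²)
-101 + ((S(12, 12) - B) - R(-15, -11)) = -101 + ((-2*(12 + 12³ - 1*12)² - 1*47) - (-3 - 11)) = -101 + ((-2*(12 + 1728 - 12)² - 47) - 1*(-14)) = -101 + ((-2*1728² - 47) + 14) = -101 + ((-2*2985984 - 47) + 14) = -101 + ((-5971968 - 47) + 14) = -101 + (-5972015 + 14) = -101 - 5972001 = -5972102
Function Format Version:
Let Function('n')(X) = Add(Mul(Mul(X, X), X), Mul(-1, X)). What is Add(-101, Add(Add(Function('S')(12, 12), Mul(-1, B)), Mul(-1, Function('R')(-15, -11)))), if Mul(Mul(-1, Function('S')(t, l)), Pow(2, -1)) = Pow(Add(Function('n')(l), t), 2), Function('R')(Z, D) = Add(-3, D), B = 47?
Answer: -5972102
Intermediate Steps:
Function('n')(X) = Add(Pow(X, 3), Mul(-1, X)) (Function('n')(X) = Add(Mul(Pow(X, 2), X), Mul(-1, X)) = Add(Pow(X, 3), Mul(-1, X)))
Function('S')(t, l) = Mul(-2, Pow(Add(t, Pow(l, 3), Mul(-1, l)), 2)) (Function('S')(t, l) = Mul(-2, Pow(Add(Add(Pow(l, 3), Mul(-1, l)), t), 2)) = Mul(-2, Pow(Add(t, Pow(l, 3), Mul(-1, l)), 2)))
Add(-101, Add(Add(Function('S')(12, 12), Mul(-1, B)), Mul(-1, Function('R')(-15, -11)))) = Add(-101, Add(Add(Mul(-2, Pow(Add(12, Pow(12, 3), Mul(-1, 12)), 2)), Mul(-1, 47)), Mul(-1, Add(-3, -11)))) = Add(-101, Add(Add(Mul(-2, Pow(Add(12, 1728, -12), 2)), -47), Mul(-1, -14))) = Add(-101, Add(Add(Mul(-2, Pow(1728, 2)), -47), 14)) = Add(-101, Add(Add(Mul(-2, 2985984), -47), 14)) = Add(-101, Add(Add(-5971968, -47), 14)) = Add(-101, Add(-5972015, 14)) = Add(-101, -5972001) = -5972102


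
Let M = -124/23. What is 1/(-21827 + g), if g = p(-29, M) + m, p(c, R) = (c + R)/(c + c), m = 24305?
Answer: 1334/3306443 ≈ 0.00040345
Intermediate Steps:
M = -124/23 (M = -124*1/23 = -124/23 ≈ -5.3913)
p(c, R) = (R + c)/(2*c) (p(c, R) = (R + c)/((2*c)) = (R + c)*(1/(2*c)) = (R + c)/(2*c))
g = 32423661/1334 (g = (½)*(-124/23 - 29)/(-29) + 24305 = (½)*(-1/29)*(-791/23) + 24305 = 791/1334 + 24305 = 32423661/1334 ≈ 24306.)
1/(-21827 + g) = 1/(-21827 + 32423661/1334) = 1/(3306443/1334) = 1334/3306443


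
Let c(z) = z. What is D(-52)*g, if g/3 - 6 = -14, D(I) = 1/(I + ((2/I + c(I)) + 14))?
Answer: 624/2341 ≈ 0.26655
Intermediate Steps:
D(I) = 1/(14 + 2*I + 2/I) (D(I) = 1/(I + ((2/I + I) + 14)) = 1/(I + ((I + 2/I) + 14)) = 1/(I + (14 + I + 2/I)) = 1/(14 + 2*I + 2/I))
g = -24 (g = 18 + 3*(-14) = 18 - 42 = -24)
D(-52)*g = ((½)*(-52)/(1 + (-52)² + 7*(-52)))*(-24) = ((½)*(-52)/(1 + 2704 - 364))*(-24) = ((½)*(-52)/2341)*(-24) = ((½)*(-52)*(1/2341))*(-24) = -26/2341*(-24) = 624/2341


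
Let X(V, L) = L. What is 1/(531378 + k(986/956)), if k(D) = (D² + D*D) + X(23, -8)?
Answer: 114242/60705014589 ≈ 1.8819e-6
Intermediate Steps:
k(D) = -8 + 2*D² (k(D) = (D² + D*D) - 8 = (D² + D²) - 8 = 2*D² - 8 = -8 + 2*D²)
1/(531378 + k(986/956)) = 1/(531378 + (-8 + 2*(986/956)²)) = 1/(531378 + (-8 + 2*(986*(1/956))²)) = 1/(531378 + (-8 + 2*(493/478)²)) = 1/(531378 + (-8 + 2*(243049/228484))) = 1/(531378 + (-8 + 243049/114242)) = 1/(531378 - 670887/114242) = 1/(60705014589/114242) = 114242/60705014589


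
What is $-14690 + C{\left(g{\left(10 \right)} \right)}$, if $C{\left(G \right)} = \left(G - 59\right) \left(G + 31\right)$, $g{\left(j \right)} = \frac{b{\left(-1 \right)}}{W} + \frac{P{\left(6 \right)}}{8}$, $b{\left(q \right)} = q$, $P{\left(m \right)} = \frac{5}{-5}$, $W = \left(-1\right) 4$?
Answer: $- \frac{1057439}{64} \approx -16523.0$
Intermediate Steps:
$W = -4$
$P{\left(m \right)} = -1$ ($P{\left(m \right)} = 5 \left(- \frac{1}{5}\right) = -1$)
$g{\left(j \right)} = \frac{1}{8}$ ($g{\left(j \right)} = - \frac{1}{-4} - \frac{1}{8} = \left(-1\right) \left(- \frac{1}{4}\right) - \frac{1}{8} = \frac{1}{4} - \frac{1}{8} = \frac{1}{8}$)
$C{\left(G \right)} = \left(-59 + G\right) \left(31 + G\right)$
$-14690 + C{\left(g{\left(10 \right)} \right)} = -14690 - \left(\frac{3665}{2} - \frac{1}{64}\right) = -14690 - \frac{117279}{64} = - \frac{1057439}{64}$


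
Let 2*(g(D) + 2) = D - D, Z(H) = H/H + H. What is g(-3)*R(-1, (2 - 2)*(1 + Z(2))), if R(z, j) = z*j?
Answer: 0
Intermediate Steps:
Z(H) = 1 + H
R(z, j) = j*z
g(D) = -2 (g(D) = -2 + (D - D)/2 = -2 + (1/2)*0 = -2 + 0 = -2)
g(-3)*R(-1, (2 - 2)*(1 + Z(2))) = -2*(2 - 2)*(1 + (1 + 2))*(-1) = -2*0*(1 + 3)*(-1) = -2*0*4*(-1) = -0*(-1) = -2*0 = 0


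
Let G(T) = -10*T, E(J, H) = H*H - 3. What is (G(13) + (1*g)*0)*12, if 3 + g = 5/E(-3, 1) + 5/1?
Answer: -1560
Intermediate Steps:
E(J, H) = -3 + H² (E(J, H) = H² - 3 = -3 + H²)
g = -½ (g = -3 + (5/(-3 + 1²) + 5/1) = -3 + (5/(-3 + 1) + 5*1) = -3 + (5/(-2) + 5) = -3 + (5*(-½) + 5) = -3 + (-5/2 + 5) = -3 + 5/2 = -½ ≈ -0.50000)
(G(13) + (1*g)*0)*12 = (-10*13 + (1*(-½))*0)*12 = (-130 - ½*0)*12 = (-130 + 0)*12 = -130*12 = -1560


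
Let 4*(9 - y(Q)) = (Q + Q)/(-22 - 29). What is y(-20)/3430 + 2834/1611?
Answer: 165491653/93937410 ≈ 1.7617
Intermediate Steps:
y(Q) = 9 + Q/102 (y(Q) = 9 - (Q + Q)/(4*(-22 - 29)) = 9 - 2*Q/(4*(-51)) = 9 - 2*Q*(-1)/(4*51) = 9 - (-1)*Q/102 = 9 + Q/102)
y(-20)/3430 + 2834/1611 = (9 + (1/102)*(-20))/3430 + 2834/1611 = (9 - 10/51)*(1/3430) + 2834*(1/1611) = (449/51)*(1/3430) + 2834/1611 = 449/174930 + 2834/1611 = 165491653/93937410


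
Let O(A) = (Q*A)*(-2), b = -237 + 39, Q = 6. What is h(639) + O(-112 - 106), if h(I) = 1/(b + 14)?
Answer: 481343/184 ≈ 2616.0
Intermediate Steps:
b = -198
h(I) = -1/184 (h(I) = 1/(-198 + 14) = 1/(-184) = -1/184)
O(A) = -12*A (O(A) = (6*A)*(-2) = -12*A)
h(639) + O(-112 - 106) = -1/184 - 12*(-112 - 106) = -1/184 - 12*(-218) = -1/184 + 2616 = 481343/184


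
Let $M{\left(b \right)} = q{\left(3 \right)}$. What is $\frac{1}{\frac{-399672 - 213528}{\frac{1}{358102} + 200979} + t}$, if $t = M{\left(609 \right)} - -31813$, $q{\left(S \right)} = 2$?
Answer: $\frac{10281568837}{327076742813955} \approx 3.1435 \cdot 10^{-5}$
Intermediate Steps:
$M{\left(b \right)} = 2$
$t = 31815$ ($t = 2 - -31813 = 2 + 31813 = 31815$)
$\frac{1}{\frac{-399672 - 213528}{\frac{1}{358102} + 200979} + t} = \frac{1}{\frac{-399672 - 213528}{\frac{1}{358102} + 200979} + 31815} = \frac{1}{- \frac{613200}{\frac{1}{358102} + 200979} + 31815} = \frac{1}{- \frac{613200}{\frac{71970981859}{358102}} + 31815} = \frac{1}{\left(-613200\right) \frac{358102}{71970981859} + 31815} = \frac{1}{- \frac{31369735200}{10281568837} + 31815} = \frac{1}{\frac{327076742813955}{10281568837}} = \frac{10281568837}{327076742813955}$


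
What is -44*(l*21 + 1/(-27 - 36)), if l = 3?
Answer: -174592/63 ≈ -2771.3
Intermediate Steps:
-44*(l*21 + 1/(-27 - 36)) = -44*(3*21 + 1/(-27 - 36)) = -44*(63 + 1/(-63)) = -44*(63 - 1/63) = -44*3968/63 = -174592/63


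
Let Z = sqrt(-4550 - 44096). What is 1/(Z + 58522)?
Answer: 29261/1712436565 - I*sqrt(48646)/3424873130 ≈ 1.7087e-5 - 6.4399e-8*I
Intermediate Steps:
Z = I*sqrt(48646) (Z = sqrt(-48646) = I*sqrt(48646) ≈ 220.56*I)
1/(Z + 58522) = 1/(I*sqrt(48646) + 58522) = 1/(58522 + I*sqrt(48646))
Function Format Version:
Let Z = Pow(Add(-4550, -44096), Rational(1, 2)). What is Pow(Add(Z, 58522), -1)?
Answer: Add(Rational(29261, 1712436565), Mul(Rational(-1, 3424873130), I, Pow(48646, Rational(1, 2)))) ≈ Add(1.7087e-5, Mul(-6.4399e-8, I))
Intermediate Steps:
Z = Mul(I, Pow(48646, Rational(1, 2))) (Z = Pow(-48646, Rational(1, 2)) = Mul(I, Pow(48646, Rational(1, 2))) ≈ Mul(220.56, I))
Pow(Add(Z, 58522), -1) = Pow(Add(Mul(I, Pow(48646, Rational(1, 2))), 58522), -1) = Pow(Add(58522, Mul(I, Pow(48646, Rational(1, 2)))), -1)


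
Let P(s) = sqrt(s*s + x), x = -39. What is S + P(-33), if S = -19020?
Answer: -19020 + 5*sqrt(42) ≈ -18988.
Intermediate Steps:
P(s) = sqrt(-39 + s**2) (P(s) = sqrt(s*s - 39) = sqrt(s**2 - 39) = sqrt(-39 + s**2))
S + P(-33) = -19020 + sqrt(-39 + (-33)**2) = -19020 + sqrt(-39 + 1089) = -19020 + sqrt(1050) = -19020 + 5*sqrt(42)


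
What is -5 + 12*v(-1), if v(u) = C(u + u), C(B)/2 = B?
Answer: -53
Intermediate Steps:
C(B) = 2*B
v(u) = 4*u (v(u) = 2*(u + u) = 2*(2*u) = 4*u)
-5 + 12*v(-1) = -5 + 12*(4*(-1)) = -5 + 12*(-4) = -5 - 48 = -53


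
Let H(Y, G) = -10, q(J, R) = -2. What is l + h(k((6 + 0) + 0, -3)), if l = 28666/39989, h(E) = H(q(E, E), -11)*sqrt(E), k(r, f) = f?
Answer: 28666/39989 - 10*I*sqrt(3) ≈ 0.71685 - 17.32*I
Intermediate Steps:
h(E) = -10*sqrt(E)
l = 28666/39989 (l = 28666*(1/39989) = 28666/39989 ≈ 0.71685)
l + h(k((6 + 0) + 0, -3)) = 28666/39989 - 10*I*sqrt(3)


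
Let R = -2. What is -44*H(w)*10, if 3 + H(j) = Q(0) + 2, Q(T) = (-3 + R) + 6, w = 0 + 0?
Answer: 0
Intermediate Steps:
w = 0
Q(T) = 1 (Q(T) = (-3 - 2) + 6 = -5 + 6 = 1)
H(j) = 0 (H(j) = -3 + (1 + 2) = -3 + 3 = 0)
-44*H(w)*10 = -44*0*10 = 0*10 = 0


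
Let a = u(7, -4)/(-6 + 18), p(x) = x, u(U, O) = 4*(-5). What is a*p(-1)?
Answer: 5/3 ≈ 1.6667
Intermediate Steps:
u(U, O) = -20
a = -5/3 (a = -20/(-6 + 18) = -20/12 = -20*1/12 = -5/3 ≈ -1.6667)
a*p(-1) = -5/3*(-1) = 5/3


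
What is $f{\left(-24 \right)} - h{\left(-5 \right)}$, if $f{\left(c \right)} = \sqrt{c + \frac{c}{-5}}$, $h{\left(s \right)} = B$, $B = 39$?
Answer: $-39 + \frac{4 i \sqrt{30}}{5} \approx -39.0 + 4.3818 i$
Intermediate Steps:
$h{\left(s \right)} = 39$
$f{\left(c \right)} = \frac{2 \sqrt{5} \sqrt{c}}{5}$ ($f{\left(c \right)} = \sqrt{c + c \left(- \frac{1}{5}\right)} = \sqrt{c - \frac{c}{5}} = \sqrt{\frac{4 c}{5}} = \frac{2 \sqrt{5} \sqrt{c}}{5}$)
$f{\left(-24 \right)} - h{\left(-5 \right)} = \frac{2 \sqrt{5} \sqrt{-24}}{5} - 39 = \frac{2 \sqrt{5} \cdot 2 i \sqrt{6}}{5} - 39 = \frac{4 i \sqrt{30}}{5} - 39 = -39 + \frac{4 i \sqrt{30}}{5}$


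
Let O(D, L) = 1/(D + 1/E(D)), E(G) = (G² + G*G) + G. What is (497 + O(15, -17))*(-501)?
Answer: -1737236037/6976 ≈ -2.4903e+5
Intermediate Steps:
E(G) = G + 2*G² (E(G) = (G² + G²) + G = 2*G² + G = G + 2*G²)
O(D, L) = 1/(D + 1/(D*(1 + 2*D)))
(497 + O(15, -17))*(-501) = (497 + 15*(1 + 2*15)/(1 + 15²*(1 + 2*15)))*(-501) = (497 + 15*(1 + 30)/(1 + 225*(1 + 30)))*(-501) = (497 + 15*31/(1 + 225*31))*(-501) = (497 + 15*31/(1 + 6975))*(-501) = (497 + 15*31/6976)*(-501) = (497 + 15*(1/6976)*31)*(-501) = (497 + 465/6976)*(-501) = (3467537/6976)*(-501) = -1737236037/6976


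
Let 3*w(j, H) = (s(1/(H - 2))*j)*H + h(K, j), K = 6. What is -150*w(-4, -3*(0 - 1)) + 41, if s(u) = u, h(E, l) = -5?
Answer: 891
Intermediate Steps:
w(j, H) = -5/3 + H*j/(3*(-2 + H)) (w(j, H) = ((j/(H - 2))*H - 5)/3 = ((j/(-2 + H))*H - 5)/3 = (H*j/(-2 + H) - 5)/3 = (-5 + H*j/(-2 + H))/3 = -5/3 + H*j/(3*(-2 + H)))
-150*w(-4, -3*(0 - 1)) + 41 = -50*(10 - (-15)*(0 - 1) - 3*(0 - 1)*(-4))/(-2 - 3*(0 - 1)) + 41 = -50*(10 - (-15)*(-1) - 3*(-1)*(-4))/(-2 - 3*(-1)) + 41 = -50*(10 - 5*3 + 3*(-4))/(-2 + 3) + 41 = -50*(10 - 15 - 12)/1 + 41 = -50*(-17) + 41 = -150*(-17/3) + 41 = 850 + 41 = 891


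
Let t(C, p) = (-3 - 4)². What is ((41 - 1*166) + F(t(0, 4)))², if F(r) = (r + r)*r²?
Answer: 55306339929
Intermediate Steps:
t(C, p) = 49 (t(C, p) = (-7)² = 49)
F(r) = 2*r³ (F(r) = (2*r)*r² = 2*r³)
((41 - 1*166) + F(t(0, 4)))² = ((41 - 1*166) + 2*49³)² = ((41 - 166) + 2*117649)² = (-125 + 235298)² = 235173² = 55306339929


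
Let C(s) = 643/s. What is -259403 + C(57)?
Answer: -14785328/57 ≈ -2.5939e+5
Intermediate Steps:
-259403 + C(57) = -259403 + 643/57 = -14785328/57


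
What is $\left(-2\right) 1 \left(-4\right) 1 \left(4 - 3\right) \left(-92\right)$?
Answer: $-736$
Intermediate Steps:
$\left(-2\right) 1 \left(-4\right) 1 \left(4 - 3\right) \left(-92\right) = \left(-2\right) \left(-4\right) 1 \cdot 1 \left(-92\right) = 8 \cdot 1 \left(-92\right) = 8 \left(-92\right) = -736$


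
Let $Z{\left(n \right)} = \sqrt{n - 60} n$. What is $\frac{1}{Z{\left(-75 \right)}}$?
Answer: $\frac{i \sqrt{15}}{3375} \approx 0.0011476 i$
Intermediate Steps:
$Z{\left(n \right)} = n \sqrt{-60 + n}$ ($Z{\left(n \right)} = \sqrt{-60 + n} n = n \sqrt{-60 + n}$)
$\frac{1}{Z{\left(-75 \right)}} = \frac{1}{\left(-75\right) \sqrt{-60 - 75}} = \frac{1}{\left(-75\right) \sqrt{-135}} = \frac{1}{\left(-75\right) 3 i \sqrt{15}} = \frac{1}{\left(-225\right) i \sqrt{15}} = \frac{i \sqrt{15}}{3375}$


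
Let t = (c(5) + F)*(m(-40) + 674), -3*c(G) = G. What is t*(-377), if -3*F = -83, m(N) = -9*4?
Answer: -6253676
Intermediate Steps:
m(N) = -36
F = 83/3 (F = -⅓*(-83) = 83/3 ≈ 27.667)
c(G) = -G/3
t = 16588 (t = (-⅓*5 + 83/3)*(-36 + 674) = (-5/3 + 83/3)*638 = 26*638 = 16588)
t*(-377) = 16588*(-377) = -6253676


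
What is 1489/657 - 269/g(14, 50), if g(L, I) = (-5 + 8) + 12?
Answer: -51466/3285 ≈ -15.667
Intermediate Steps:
g(L, I) = 15 (g(L, I) = 3 + 12 = 15)
1489/657 - 269/g(14, 50) = 1489/657 - 269/15 = -51466/3285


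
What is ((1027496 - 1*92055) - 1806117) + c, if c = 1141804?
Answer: 271128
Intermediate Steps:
((1027496 - 1*92055) - 1806117) + c = ((1027496 - 1*92055) - 1806117) + 1141804 = ((1027496 - 92055) - 1806117) + 1141804 = (935441 - 1806117) + 1141804 = -870676 + 1141804 = 271128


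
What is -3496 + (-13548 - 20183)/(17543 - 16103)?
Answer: -5067971/1440 ≈ -3519.4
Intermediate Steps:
-3496 + (-13548 - 20183)/(17543 - 16103) = -3496 - 33731/1440 = -5067971/1440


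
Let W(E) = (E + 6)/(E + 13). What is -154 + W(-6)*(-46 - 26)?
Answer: -154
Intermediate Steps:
W(E) = (6 + E)/(13 + E)
-154 + W(-6)*(-46 - 26) = -154 + ((6 - 6)/(13 - 6))*(-46 - 26) = -154 + (0/7)*(-72) = -154 + ((⅐)*0)*(-72) = -154 + 0*(-72) = -154 + 0 = -154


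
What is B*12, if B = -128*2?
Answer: -3072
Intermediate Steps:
B = -256
B*12 = -256*12 = -3072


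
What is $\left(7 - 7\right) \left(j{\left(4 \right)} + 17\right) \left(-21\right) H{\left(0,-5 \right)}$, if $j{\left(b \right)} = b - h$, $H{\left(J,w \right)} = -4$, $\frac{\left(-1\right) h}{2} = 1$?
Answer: $0$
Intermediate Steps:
$h = -2$ ($h = \left(-2\right) 1 = -2$)
$j{\left(b \right)} = 2 + b$ ($j{\left(b \right)} = b - -2 = b + 2 = 2 + b$)
$\left(7 - 7\right) \left(j{\left(4 \right)} + 17\right) \left(-21\right) H{\left(0,-5 \right)} = \left(7 - 7\right) \left(\left(2 + 4\right) + 17\right) \left(-21\right) \left(-4\right) = 0 \left(6 + 17\right) \left(-21\right) \left(-4\right) = 0 \cdot 23 \left(-21\right) \left(-4\right) = 0 \left(-21\right) \left(-4\right) = 0 \left(-4\right) = 0$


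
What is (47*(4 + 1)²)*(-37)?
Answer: -43475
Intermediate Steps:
(47*(4 + 1)²)*(-37) = (47*5²)*(-37) = (47*25)*(-37) = 1175*(-37) = -43475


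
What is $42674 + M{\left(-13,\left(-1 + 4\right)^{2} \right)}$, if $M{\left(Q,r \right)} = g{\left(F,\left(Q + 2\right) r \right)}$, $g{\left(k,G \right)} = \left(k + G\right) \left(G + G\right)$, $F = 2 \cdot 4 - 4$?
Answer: $61484$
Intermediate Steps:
$F = 4$ ($F = 8 - 4 = 4$)
$g{\left(k,G \right)} = 2 G \left(G + k\right)$ ($g{\left(k,G \right)} = \left(G + k\right) 2 G = 2 G \left(G + k\right)$)
$M{\left(Q,r \right)} = 2 r \left(2 + Q\right) \left(4 + r \left(2 + Q\right)\right)$ ($M{\left(Q,r \right)} = 2 \left(Q + 2\right) r \left(\left(Q + 2\right) r + 4\right) = 2 \left(2 + Q\right) r \left(\left(2 + Q\right) r + 4\right) = 2 r \left(2 + Q\right) \left(r \left(2 + Q\right) + 4\right) = 2 r \left(2 + Q\right) \left(4 + r \left(2 + Q\right)\right)$)
$42674 + M{\left(-13,\left(-1 + 4\right)^{2} \right)} = 42674 + 2 \left(-1 + 4\right)^{2} \left(2 - 13\right) \left(4 + \left(-1 + 4\right)^{2} \left(2 - 13\right)\right) = 42674 + 2 \cdot 3^{2} \left(-11\right) \left(4 + 3^{2} \left(-11\right)\right) = 42674 + 2 \cdot 9 \left(-11\right) \left(4 + 9 \left(-11\right)\right) = 42674 + 2 \cdot 9 \left(-11\right) \left(4 - 99\right) = 42674 + 2 \cdot 9 \left(-11\right) \left(-95\right) = 42674 + 18810 = 61484$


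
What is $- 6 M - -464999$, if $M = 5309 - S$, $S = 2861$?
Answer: $450311$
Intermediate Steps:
$M = 2448$ ($M = 5309 - 2861 = 2448$)
$- 6 M - -464999 = \left(-6\right) 2448 - -464999 = -14688 + 464999 = 450311$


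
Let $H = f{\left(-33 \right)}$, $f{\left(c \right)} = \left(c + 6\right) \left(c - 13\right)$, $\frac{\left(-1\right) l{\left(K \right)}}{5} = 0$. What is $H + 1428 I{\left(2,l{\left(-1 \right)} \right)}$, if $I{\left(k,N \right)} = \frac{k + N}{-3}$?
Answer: $290$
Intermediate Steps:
$l{\left(K \right)} = 0$ ($l{\left(K \right)} = \left(-5\right) 0 = 0$)
$I{\left(k,N \right)} = - \frac{N}{3} - \frac{k}{3}$ ($I{\left(k,N \right)} = \left(N + k\right) \left(- \frac{1}{3}\right) = - \frac{N}{3} - \frac{k}{3}$)
$f{\left(c \right)} = \left(-13 + c\right) \left(6 + c\right)$ ($f{\left(c \right)} = \left(6 + c\right) \left(-13 + c\right) = \left(-13 + c\right) \left(6 + c\right)$)
$H = 1242$ ($H = -78 + \left(-33\right)^{2} - -231 = -78 + 1089 + 231 = 1242$)
$H + 1428 I{\left(2,l{\left(-1 \right)} \right)} = 1242 + 1428 \left(\left(- \frac{1}{3}\right) 0 - \frac{2}{3}\right) = 1242 + 1428 \left(0 - \frac{2}{3}\right) = 1242 + 1428 \left(- \frac{2}{3}\right) = 1242 - 952 = 290$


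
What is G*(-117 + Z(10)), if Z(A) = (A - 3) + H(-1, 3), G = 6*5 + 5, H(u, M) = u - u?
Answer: -3850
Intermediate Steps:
H(u, M) = 0
G = 35 (G = 30 + 5 = 35)
Z(A) = -3 + A (Z(A) = (A - 3) + 0 = (-3 + A) + 0 = -3 + A)
G*(-117 + Z(10)) = 35*(-117 + (-3 + 10)) = 35*(-117 + 7) = 35*(-110) = -3850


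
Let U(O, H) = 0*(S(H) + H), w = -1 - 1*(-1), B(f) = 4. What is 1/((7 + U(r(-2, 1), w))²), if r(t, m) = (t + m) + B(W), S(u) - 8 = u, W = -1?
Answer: 1/49 ≈ 0.020408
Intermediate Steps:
S(u) = 8 + u
w = 0 (w = -1 + 1 = 0)
r(t, m) = 4 + m + t (r(t, m) = (t + m) + 4 = (m + t) + 4 = 4 + m + t)
U(O, H) = 0 (U(O, H) = 0*((8 + H) + H) = 0*(8 + 2*H) = 0)
1/((7 + U(r(-2, 1), w))²) = 1/((7 + 0)²) = 1/(7²) = 1/49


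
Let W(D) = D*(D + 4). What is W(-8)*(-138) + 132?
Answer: -4284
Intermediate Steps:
W(D) = D*(4 + D)
W(-8)*(-138) + 132 = -8*(4 - 8)*(-138) + 132 = -8*(-4)*(-138) + 132 = 32*(-138) + 132 = -4416 + 132 = -4284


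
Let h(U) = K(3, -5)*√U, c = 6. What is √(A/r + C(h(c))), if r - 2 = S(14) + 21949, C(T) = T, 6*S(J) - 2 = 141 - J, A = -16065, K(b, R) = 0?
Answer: 3*I*√21714/517 ≈ 0.85507*I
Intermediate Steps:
S(J) = 143/6 - J/6 (S(J) = ⅓ + (141 - J)/6 = ⅓ + (47/2 - J/6) = 143/6 - J/6)
h(U) = 0 (h(U) = 0*√U = 0)
r = 43945/2 (r = 2 + ((143/6 - ⅙*14) + 21949) = 2 + ((143/6 - 7/3) + 21949) = 2 + (43/2 + 21949) = 2 + 43941/2 = 43945/2 ≈ 21973.)
√(A/r + C(h(c))) = √(-16065/43945/2 + 0) = √(-16065*2/43945 + 0) = √(-378/517 + 0) = √(-378/517) = 3*I*√21714/517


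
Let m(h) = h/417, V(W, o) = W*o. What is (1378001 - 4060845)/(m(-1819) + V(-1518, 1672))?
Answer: 1118745948/1058387851 ≈ 1.0570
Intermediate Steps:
m(h) = h/417 (m(h) = h*(1/417) = h/417)
(1378001 - 4060845)/(m(-1819) + V(-1518, 1672)) = (1378001 - 4060845)/((1/417)*(-1819) - 1518*1672) = -2682844/(-1819/417 - 2538096) = -2682844/(-1058387851/417) = -2682844*(-417/1058387851) = 1118745948/1058387851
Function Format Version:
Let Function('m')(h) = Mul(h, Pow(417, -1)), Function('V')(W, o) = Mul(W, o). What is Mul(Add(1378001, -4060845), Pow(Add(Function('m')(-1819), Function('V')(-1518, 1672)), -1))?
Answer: Rational(1118745948, 1058387851) ≈ 1.0570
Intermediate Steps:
Function('m')(h) = Mul(Rational(1, 417), h) (Function('m')(h) = Mul(h, Rational(1, 417)) = Mul(Rational(1, 417), h))
Mul(Add(1378001, -4060845), Pow(Add(Function('m')(-1819), Function('V')(-1518, 1672)), -1)) = Mul(Add(1378001, -4060845), Pow(Add(Mul(Rational(1, 417), -1819), Mul(-1518, 1672)), -1)) = Mul(-2682844, Pow(Add(Rational(-1819, 417), -2538096), -1)) = Mul(-2682844, Pow(Rational(-1058387851, 417), -1)) = Mul(-2682844, Rational(-417, 1058387851)) = Rational(1118745948, 1058387851)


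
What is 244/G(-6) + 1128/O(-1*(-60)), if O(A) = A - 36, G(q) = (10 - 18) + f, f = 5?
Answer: -103/3 ≈ -34.333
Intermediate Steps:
G(q) = -3 (G(q) = (10 - 18) + 5 = -8 + 5 = -3)
O(A) = -36 + A
244/G(-6) + 1128/O(-1*(-60)) = 244/(-3) + 1128/(-36 - 1*(-60)) = 244*(-⅓) + 1128/(-36 + 60) = -244/3 + 1128/24 = -244/3 + 1128*(1/24) = -244/3 + 47 = -103/3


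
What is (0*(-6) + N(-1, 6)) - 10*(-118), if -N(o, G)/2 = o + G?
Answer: 1170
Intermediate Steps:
N(o, G) = -2*G - 2*o (N(o, G) = -2*(o + G) = -2*(G + o) = -2*G - 2*o)
(0*(-6) + N(-1, 6)) - 10*(-118) = (0*(-6) + (-2*6 - 2*(-1))) - 10*(-118) = (0 + (-12 + 2)) + 1180 = (0 - 10) + 1180 = -10 + 1180 = 1170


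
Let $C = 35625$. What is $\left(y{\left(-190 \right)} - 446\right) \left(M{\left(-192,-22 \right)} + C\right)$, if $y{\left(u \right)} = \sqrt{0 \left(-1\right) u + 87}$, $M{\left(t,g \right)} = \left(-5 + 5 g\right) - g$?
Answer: $-15847272 + 35532 \sqrt{87} \approx -1.5516 \cdot 10^{7}$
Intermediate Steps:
$M{\left(t,g \right)} = -5 + 4 g$
$y{\left(u \right)} = \sqrt{87}$ ($y{\left(u \right)} = \sqrt{0 u + 87} = \sqrt{0 + 87} = \sqrt{87}$)
$\left(y{\left(-190 \right)} - 446\right) \left(M{\left(-192,-22 \right)} + C\right) = \left(\sqrt{87} - 446\right) \left(\left(-5 + 4 \left(-22\right)\right) + 35625\right) = \left(-446 + \sqrt{87}\right) \left(\left(-5 - 88\right) + 35625\right) = \left(-446 + \sqrt{87}\right) \left(-93 + 35625\right) = \left(-446 + \sqrt{87}\right) 35532 = -15847272 + 35532 \sqrt{87}$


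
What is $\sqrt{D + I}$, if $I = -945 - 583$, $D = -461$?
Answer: $3 i \sqrt{221} \approx 44.598 i$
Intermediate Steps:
$I = -1528$
$\sqrt{D + I} = \sqrt{-461 - 1528} = \sqrt{-1989} = 3 i \sqrt{221}$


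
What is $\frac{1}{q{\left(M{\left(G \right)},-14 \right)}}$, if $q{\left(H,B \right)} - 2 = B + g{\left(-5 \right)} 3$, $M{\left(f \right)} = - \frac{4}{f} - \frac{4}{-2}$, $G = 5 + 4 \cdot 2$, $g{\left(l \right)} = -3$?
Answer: $- \frac{1}{21} \approx -0.047619$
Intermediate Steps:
$G = 13$ ($G = 5 + 8 = 13$)
$M{\left(f \right)} = 2 - \frac{4}{f}$ ($M{\left(f \right)} = - \frac{4}{f} - -2 = - \frac{4}{f} + 2 = 2 - \frac{4}{f}$)
$q{\left(H,B \right)} = -7 + B$ ($q{\left(H,B \right)} = 2 + \left(B - 9\right) = 2 + \left(-9 + B\right) = -7 + B$)
$\frac{1}{q{\left(M{\left(G \right)},-14 \right)}} = \frac{1}{-7 - 14} = \frac{1}{-21} = - \frac{1}{21}$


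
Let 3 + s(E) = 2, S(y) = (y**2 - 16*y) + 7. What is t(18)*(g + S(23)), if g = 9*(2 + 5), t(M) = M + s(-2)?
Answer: 3927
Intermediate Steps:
S(y) = 7 + y**2 - 16*y
s(E) = -1 (s(E) = -3 + 2 = -1)
t(M) = -1 + M (t(M) = M - 1 = -1 + M)
g = 63 (g = 9*7 = 63)
t(18)*(g + S(23)) = (-1 + 18)*(63 + (7 + 23**2 - 16*23)) = 17*(63 + (7 + 529 - 368)) = 17*(63 + 168) = 17*231 = 3927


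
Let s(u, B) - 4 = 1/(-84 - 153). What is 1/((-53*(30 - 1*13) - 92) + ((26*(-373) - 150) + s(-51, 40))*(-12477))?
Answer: 79/10681850830 ≈ 7.3957e-9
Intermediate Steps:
s(u, B) = 947/237 (s(u, B) = 4 + 1/(-84 - 153) = 4 + 1/(-237) = 4 - 1/237 = 947/237)
1/((-53*(30 - 1*13) - 92) + ((26*(-373) - 150) + s(-51, 40))*(-12477)) = 1/(((-53*(30 - 1*13) - 92) + ((26*(-373) - 150) + 947/237))*(-12477)) = -1/12477/((-53*(30 - 13) - 92) + ((-9698 - 150) + 947/237)) = -1/12477/((-53*17 - 92) + (-9848 + 947/237)) = -1/12477/((-901 - 92) - 2333029/237) = -1/12477/(-993 - 2333029/237) = -1/12477/(-2568370/237) = -237/2568370*(-1/12477) = 79/10681850830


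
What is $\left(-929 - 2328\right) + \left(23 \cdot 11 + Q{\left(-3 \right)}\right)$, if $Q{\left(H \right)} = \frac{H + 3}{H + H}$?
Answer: $-3004$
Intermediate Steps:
$Q{\left(H \right)} = \frac{3 + H}{2 H}$
$\left(-929 - 2328\right) + \left(23 \cdot 11 + Q{\left(-3 \right)}\right) = \left(-929 - 2328\right) + \left(23 \cdot 11 + \frac{3 - 3}{2 \left(-3\right)}\right) = \left(-929 - 2328\right) + \left(253 + \frac{1}{2} \left(- \frac{1}{3}\right) 0\right) = -3257 + \left(253 + 0\right) = -3257 + 253 = -3004$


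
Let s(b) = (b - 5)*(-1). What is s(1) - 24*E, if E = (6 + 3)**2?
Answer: -1940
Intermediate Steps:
E = 81 (E = 9**2 = 81)
s(b) = 5 - b (s(b) = (-5 + b)*(-1) = 5 - b)
s(1) - 24*E = (5 - 1*1) - 24*81 = (5 - 1) - 1944 = 4 - 1944 = -1940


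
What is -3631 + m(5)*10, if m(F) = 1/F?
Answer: -3629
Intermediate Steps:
-3631 + m(5)*10 = -3631 + 10/5 = -3631 + (⅕)*10 = -3631 + 2 = -3629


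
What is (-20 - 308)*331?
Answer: -108568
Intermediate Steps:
(-20 - 308)*331 = -328*331 = -108568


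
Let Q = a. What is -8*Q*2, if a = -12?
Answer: 192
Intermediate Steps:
Q = -12
-8*Q*2 = -8*(-12)*2 = 96*2 = 192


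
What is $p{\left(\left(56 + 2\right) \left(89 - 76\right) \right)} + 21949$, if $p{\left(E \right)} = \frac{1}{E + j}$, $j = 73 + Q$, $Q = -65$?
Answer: $\frac{16725139}{762} \approx 21949.0$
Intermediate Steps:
$j = 8$ ($j = 73 - 65 = 8$)
$p{\left(E \right)} = \frac{1}{8 + E}$ ($p{\left(E \right)} = \frac{1}{E + 8} = \frac{1}{8 + E}$)
$p{\left(\left(56 + 2\right) \left(89 - 76\right) \right)} + 21949 = \frac{1}{8 + \left(56 + 2\right) \left(89 - 76\right)} + 21949 = \frac{1}{8 + 58 \cdot 13} + 21949 = \frac{1}{8 + 754} + 21949 = \frac{1}{762} + 21949 = \frac{16725139}{762}$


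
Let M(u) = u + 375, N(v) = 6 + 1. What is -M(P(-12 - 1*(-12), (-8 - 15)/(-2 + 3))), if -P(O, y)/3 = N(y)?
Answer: -354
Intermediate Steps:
N(v) = 7
P(O, y) = -21 (P(O, y) = -3*7 = -21)
M(u) = 375 + u
-M(P(-12 - 1*(-12), (-8 - 15)/(-2 + 3))) = -(375 - 21) = -1*354 = -354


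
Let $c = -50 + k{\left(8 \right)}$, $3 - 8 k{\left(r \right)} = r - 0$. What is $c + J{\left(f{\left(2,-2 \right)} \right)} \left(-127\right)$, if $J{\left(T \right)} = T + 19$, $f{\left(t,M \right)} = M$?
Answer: $- \frac{17677}{8} \approx -2209.6$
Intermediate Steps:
$k{\left(r \right)} = \frac{3}{8} - \frac{r}{8}$ ($k{\left(r \right)} = \frac{3}{8} - \frac{r - 0}{8} = \frac{3}{8} - \frac{r + 0}{8} = \frac{3}{8} - \frac{r}{8}$)
$J{\left(T \right)} = 19 + T$
$c = - \frac{405}{8}$ ($c = -50 + \left(\frac{3}{8} - 1\right) = -50 - \frac{5}{8} = - \frac{405}{8} \approx -50.625$)
$c + J{\left(f{\left(2,-2 \right)} \right)} \left(-127\right) = - \frac{405}{8} + \left(19 - 2\right) \left(-127\right) = - \frac{405}{8} + 17 \left(-127\right) = - \frac{405}{8} - 2159 = - \frac{17677}{8}$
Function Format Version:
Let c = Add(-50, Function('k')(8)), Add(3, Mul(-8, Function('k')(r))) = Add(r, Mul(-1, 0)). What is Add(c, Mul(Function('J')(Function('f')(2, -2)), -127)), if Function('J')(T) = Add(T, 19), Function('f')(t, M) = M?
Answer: Rational(-17677, 8) ≈ -2209.6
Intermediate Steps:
Function('k')(r) = Add(Rational(3, 8), Mul(Rational(-1, 8), r)) (Function('k')(r) = Add(Rational(3, 8), Mul(Rational(-1, 8), Add(r, Mul(-1, 0)))) = Add(Rational(3, 8), Mul(Rational(-1, 8), Add(r, 0))) = Add(Rational(3, 8), Mul(Rational(-1, 8), r)))
Function('J')(T) = Add(19, T)
c = Rational(-405, 8) (c = Add(-50, Add(Rational(3, 8), Mul(Rational(-1, 8), 8))) = Add(-50, Add(Rational(3, 8), -1)) = Add(-50, Rational(-5, 8)) = Rational(-405, 8) ≈ -50.625)
Add(c, Mul(Function('J')(Function('f')(2, -2)), -127)) = Add(Rational(-405, 8), Mul(Add(19, -2), -127)) = Add(Rational(-405, 8), Mul(17, -127)) = Add(Rational(-405, 8), -2159) = Rational(-17677, 8)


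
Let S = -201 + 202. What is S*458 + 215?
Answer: 673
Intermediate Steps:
S = 1
S*458 + 215 = 1*458 + 215 = 458 + 215 = 673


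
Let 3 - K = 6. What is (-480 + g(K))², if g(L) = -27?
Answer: 257049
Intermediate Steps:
K = -3 (K = 3 - 1*6 = 3 - 6 = -3)
(-480 + g(K))² = (-480 - 27)² = (-507)² = 257049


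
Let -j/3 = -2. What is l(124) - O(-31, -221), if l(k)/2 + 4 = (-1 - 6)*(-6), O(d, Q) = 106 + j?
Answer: -36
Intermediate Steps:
j = 6 (j = -3*(-2) = 6)
O(d, Q) = 112 (O(d, Q) = 106 + 6 = 112)
l(k) = 76 (l(k) = -8 + 2*((-1 - 6)*(-6)) = -8 + 2*(-7*(-6)) = -8 + 2*42 = -8 + 84 = 76)
l(124) - O(-31, -221) = 76 - 1*112 = 76 - 112 = -36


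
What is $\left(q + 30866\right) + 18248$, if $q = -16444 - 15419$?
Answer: $17251$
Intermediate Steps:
$q = -31863$
$\left(q + 30866\right) + 18248 = \left(-31863 + 30866\right) + 18248 = -997 + 18248 = 17251$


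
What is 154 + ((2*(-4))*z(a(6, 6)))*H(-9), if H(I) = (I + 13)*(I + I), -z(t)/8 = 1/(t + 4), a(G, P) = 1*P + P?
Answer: -134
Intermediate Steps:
a(G, P) = 2*P (a(G, P) = P + P = 2*P)
z(t) = -8/(4 + t) (z(t) = -8/(t + 4) = -8/(4 + t))
H(I) = 2*I*(13 + I) (H(I) = (13 + I)*(2*I) = 2*I*(13 + I))
154 + ((2*(-4))*z(a(6, 6)))*H(-9) = 154 + ((2*(-4))*(-8/(4 + 2*6)))*(2*(-9)*(13 - 9)) = 154 + (-(-64)/(4 + 12))*(2*(-9)*4) = 154 - (-64)/16*(-72) = 154 - 8*(-1/2)*(-72) = 154 + 4*(-72) = 154 - 288 = -134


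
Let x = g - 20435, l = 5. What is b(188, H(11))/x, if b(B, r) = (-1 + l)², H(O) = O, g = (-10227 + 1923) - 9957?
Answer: -2/4837 ≈ -0.00041348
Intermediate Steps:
g = -18261 (g = -8304 - 9957 = -18261)
x = -38696 (x = -18261 - 20435 = -38696)
b(B, r) = 16 (b(B, r) = (-1 + 5)² = 4² = 16)
b(188, H(11))/x = 16/(-38696) = 16*(-1/38696) = -2/4837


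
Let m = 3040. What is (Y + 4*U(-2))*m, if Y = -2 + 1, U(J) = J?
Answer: -27360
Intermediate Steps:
Y = -1
(Y + 4*U(-2))*m = (-1 + 4*(-2))*3040 = (-1 - 8)*3040 = -9*3040 = -27360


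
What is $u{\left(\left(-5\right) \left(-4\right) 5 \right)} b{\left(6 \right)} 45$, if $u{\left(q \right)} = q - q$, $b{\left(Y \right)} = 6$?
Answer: $0$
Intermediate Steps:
$u{\left(q \right)} = 0$
$u{\left(\left(-5\right) \left(-4\right) 5 \right)} b{\left(6 \right)} 45 = 0 \cdot 6 \cdot 45 = 0 \cdot 45 = 0$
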